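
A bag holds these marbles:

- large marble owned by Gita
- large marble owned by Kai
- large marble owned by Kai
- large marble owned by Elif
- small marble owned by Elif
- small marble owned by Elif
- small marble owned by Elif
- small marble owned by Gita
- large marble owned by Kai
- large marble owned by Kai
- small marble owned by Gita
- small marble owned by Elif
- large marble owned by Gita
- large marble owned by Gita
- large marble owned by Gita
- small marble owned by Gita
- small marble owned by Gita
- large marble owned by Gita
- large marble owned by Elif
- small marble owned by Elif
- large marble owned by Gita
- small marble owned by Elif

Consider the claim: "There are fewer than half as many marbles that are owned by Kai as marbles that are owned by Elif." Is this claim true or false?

|marbles owned by Kai| = 4.
|marbles owned by Elif| = 8.
The claim requires 2 × 4 = 8 < 8, which does not hold.

False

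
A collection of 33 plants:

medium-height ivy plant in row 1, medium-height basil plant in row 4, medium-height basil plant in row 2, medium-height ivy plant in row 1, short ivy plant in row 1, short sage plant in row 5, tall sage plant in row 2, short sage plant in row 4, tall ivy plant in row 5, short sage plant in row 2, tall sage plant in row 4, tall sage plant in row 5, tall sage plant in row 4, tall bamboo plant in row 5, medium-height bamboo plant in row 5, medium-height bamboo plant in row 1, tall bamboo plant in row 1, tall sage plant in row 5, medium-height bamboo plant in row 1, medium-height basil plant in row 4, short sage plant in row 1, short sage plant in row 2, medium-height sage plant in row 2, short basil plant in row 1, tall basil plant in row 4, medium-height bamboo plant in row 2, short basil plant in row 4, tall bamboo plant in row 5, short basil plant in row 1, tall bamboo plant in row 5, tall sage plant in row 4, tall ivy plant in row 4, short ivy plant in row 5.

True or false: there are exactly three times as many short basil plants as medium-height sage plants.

True

short basil plants: 3.
medium-height sage plants: 1.
The claim requires 3 = 3 × 1 = 3, which holds.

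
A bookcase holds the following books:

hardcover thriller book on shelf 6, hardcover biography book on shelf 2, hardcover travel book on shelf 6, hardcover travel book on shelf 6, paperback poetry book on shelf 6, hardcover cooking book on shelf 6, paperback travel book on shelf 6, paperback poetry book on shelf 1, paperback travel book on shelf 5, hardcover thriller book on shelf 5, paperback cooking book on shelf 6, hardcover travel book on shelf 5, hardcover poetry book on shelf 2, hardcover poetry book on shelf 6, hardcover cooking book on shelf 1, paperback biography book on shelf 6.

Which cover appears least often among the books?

Counts by cover: hardcover 10, paperback 6.
The minimum is 6, held uniquely by paperback.

paperback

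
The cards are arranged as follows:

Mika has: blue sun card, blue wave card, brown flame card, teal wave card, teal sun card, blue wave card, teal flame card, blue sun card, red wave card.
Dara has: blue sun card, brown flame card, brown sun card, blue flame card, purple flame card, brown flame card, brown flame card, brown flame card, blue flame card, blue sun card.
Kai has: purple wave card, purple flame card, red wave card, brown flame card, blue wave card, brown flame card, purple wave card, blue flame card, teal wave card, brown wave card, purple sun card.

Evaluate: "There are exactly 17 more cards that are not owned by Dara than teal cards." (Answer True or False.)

Count of cards that are not owned by Dara: 20.
There are 4 teal cards.
The claim requires 20 − 4 (= 16) to equal 17, which does not hold.

False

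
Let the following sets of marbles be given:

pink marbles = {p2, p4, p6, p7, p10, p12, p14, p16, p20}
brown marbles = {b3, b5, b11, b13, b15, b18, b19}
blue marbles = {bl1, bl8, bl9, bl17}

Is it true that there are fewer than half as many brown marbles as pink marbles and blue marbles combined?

False

brown marbles: 7.
pink marbles: 9; blue marbles: 4; combined: 9 + 4 = 13.
The claim requires 2 × 7 = 14 < 13, which does not hold.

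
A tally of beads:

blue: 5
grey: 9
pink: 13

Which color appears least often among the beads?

blue

Counts by color: pink 13, grey 9, blue 5.
The minimum is 5, held uniquely by blue.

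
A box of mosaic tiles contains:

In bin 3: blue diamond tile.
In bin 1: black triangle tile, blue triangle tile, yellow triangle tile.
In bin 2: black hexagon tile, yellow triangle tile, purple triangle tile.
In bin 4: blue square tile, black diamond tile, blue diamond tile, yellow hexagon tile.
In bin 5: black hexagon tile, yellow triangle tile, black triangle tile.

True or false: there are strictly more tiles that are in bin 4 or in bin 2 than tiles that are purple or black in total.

tiles in bin 4 or in bin 2: 7.
tiles that are purple or black: 6.
The claim requires 7 > 6, which holds.

True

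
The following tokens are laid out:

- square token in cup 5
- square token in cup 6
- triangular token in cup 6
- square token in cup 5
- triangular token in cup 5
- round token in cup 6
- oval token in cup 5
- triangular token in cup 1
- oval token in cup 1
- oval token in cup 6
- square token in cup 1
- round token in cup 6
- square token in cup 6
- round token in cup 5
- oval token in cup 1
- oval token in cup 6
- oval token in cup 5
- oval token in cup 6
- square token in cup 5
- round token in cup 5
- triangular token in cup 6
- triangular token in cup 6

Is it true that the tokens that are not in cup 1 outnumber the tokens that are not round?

False

tokens that are not in cup 1: 18.
tokens that are not round: 18.
The claim requires 18 > 18, which does not hold.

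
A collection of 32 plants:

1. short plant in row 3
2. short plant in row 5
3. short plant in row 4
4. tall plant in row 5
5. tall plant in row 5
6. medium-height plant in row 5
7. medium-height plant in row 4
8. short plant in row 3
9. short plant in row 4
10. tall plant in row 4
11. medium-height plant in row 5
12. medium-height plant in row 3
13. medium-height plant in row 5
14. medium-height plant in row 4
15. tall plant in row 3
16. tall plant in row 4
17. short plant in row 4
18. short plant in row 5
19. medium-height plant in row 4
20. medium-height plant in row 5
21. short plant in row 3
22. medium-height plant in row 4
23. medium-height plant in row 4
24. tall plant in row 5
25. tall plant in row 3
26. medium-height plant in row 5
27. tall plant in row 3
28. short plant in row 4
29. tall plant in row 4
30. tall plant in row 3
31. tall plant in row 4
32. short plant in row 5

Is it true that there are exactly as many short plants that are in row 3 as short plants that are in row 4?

False

There are 3 short plants in row 3.
There are 4 short plants in row 4.
The claim requires 3 = 4, which does not hold.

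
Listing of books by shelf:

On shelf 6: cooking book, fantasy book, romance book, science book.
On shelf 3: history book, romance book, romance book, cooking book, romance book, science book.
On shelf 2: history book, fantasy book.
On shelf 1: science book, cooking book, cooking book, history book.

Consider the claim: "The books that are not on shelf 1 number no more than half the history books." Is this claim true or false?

False

There are 12 books that are not on shelf 1.
There are 3 history books.
The claim requires 2 × 12 = 24 ≤ 3, which does not hold.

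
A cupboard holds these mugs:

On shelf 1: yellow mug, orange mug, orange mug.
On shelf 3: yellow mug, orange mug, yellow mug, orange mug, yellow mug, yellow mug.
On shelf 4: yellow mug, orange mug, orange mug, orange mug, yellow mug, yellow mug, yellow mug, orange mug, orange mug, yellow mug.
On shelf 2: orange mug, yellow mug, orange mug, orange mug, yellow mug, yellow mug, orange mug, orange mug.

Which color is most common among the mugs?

Counts by color: orange 14, yellow 13.
The maximum is 14, held uniquely by orange.

orange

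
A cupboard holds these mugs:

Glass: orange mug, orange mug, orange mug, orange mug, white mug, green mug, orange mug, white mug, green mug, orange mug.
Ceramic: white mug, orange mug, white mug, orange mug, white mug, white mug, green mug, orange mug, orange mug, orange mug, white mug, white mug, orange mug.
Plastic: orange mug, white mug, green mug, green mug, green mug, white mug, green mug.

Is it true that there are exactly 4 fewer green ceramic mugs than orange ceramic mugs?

|green ceramic mugs| = 1.
|orange ceramic mugs| = 6.
The claim requires 6 − 1 (= 5) to equal 4, which does not hold.

False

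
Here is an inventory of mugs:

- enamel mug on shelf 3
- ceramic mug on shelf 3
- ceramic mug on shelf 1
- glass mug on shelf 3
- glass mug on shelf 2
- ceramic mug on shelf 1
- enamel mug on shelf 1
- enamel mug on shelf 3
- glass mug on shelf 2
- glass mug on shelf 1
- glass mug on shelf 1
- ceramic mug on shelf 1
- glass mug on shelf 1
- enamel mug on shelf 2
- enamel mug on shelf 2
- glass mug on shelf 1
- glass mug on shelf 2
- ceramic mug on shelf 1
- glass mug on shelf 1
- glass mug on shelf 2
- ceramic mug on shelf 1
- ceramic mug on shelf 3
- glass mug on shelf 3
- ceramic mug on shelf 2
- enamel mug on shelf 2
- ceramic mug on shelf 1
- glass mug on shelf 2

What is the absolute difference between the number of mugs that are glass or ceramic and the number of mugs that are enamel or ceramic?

mugs that are glass or ceramic: 21. mugs that are enamel or ceramic: 15.
|21 − 15| = 21 − 15 = 6.

6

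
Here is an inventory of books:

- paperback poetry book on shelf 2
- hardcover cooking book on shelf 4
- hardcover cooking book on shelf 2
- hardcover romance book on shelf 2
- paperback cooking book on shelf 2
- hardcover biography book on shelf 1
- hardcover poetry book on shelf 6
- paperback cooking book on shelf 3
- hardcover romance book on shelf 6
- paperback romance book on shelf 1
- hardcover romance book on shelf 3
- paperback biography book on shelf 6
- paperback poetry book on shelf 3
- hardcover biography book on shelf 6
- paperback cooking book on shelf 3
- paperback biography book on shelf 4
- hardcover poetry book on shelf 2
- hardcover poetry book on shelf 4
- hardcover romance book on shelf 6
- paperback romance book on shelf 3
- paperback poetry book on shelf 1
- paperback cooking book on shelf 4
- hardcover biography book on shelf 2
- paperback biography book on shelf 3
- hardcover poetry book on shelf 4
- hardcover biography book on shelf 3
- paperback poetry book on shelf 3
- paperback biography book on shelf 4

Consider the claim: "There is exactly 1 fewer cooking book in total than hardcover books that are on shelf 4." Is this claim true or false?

cooking books: 6.
hardcover books on shelf 4: 3.
The claim requires 3 − 6 (= -3) to equal 1, which does not hold.

False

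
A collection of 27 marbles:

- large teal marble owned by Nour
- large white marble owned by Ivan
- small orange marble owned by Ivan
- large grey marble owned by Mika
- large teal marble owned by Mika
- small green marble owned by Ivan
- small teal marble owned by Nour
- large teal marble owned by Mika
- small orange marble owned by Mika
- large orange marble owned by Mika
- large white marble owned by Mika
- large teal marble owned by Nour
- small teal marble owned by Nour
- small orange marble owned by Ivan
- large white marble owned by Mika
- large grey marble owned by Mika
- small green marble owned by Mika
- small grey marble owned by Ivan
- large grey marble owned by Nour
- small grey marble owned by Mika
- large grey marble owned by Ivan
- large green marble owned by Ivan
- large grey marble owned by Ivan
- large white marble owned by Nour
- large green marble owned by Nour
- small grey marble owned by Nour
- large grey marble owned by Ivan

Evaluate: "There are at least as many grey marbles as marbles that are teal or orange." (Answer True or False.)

grey marbles: 9.
marbles that are teal or orange: 10.
The claim requires 9 ≥ 10, which does not hold.

False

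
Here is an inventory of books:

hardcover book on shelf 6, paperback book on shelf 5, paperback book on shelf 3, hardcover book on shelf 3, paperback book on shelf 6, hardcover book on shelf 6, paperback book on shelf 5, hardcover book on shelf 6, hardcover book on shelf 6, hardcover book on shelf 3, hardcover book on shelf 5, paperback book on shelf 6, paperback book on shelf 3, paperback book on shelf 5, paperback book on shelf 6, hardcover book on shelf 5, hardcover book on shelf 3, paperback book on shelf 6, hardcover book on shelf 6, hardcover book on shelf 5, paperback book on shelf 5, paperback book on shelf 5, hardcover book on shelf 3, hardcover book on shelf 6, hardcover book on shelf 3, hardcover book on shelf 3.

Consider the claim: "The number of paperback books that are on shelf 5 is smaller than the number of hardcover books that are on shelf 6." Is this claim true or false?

True

There are 5 paperback books on shelf 5.
There are 6 hardcover books on shelf 6.
The claim requires 5 < 6, which holds.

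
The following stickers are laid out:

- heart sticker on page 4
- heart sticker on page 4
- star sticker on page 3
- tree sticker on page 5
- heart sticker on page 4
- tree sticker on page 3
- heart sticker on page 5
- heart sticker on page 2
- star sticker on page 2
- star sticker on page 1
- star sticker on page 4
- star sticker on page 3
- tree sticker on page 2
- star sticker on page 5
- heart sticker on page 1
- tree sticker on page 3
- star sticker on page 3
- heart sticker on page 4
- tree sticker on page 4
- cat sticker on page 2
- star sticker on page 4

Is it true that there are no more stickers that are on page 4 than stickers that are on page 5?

False

|stickers on page 4| = 7.
|stickers on page 5| = 3.
The claim requires 7 ≤ 3, which does not hold.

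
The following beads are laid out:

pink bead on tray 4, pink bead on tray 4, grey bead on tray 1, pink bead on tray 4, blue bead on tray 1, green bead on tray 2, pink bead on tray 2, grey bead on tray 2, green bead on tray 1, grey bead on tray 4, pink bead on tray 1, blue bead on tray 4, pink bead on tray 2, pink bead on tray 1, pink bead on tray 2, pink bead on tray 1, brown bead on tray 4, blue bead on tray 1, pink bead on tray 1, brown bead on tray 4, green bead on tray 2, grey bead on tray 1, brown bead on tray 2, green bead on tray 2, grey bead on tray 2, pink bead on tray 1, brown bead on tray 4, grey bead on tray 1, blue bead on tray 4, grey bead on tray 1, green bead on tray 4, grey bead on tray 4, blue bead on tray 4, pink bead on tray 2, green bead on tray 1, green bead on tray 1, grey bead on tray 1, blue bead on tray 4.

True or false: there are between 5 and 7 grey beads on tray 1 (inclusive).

True

|grey beads on tray 1| = 5.
The claim requires 5 ≤ 5 ≤ 7, which holds.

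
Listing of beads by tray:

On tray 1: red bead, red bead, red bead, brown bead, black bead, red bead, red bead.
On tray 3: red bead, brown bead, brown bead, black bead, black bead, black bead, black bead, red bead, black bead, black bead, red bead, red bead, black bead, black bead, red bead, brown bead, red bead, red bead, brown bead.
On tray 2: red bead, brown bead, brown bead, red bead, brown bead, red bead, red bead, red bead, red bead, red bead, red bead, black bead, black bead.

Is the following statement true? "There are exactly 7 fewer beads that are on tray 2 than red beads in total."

beads on tray 2: 13.
red beads: 20.
The claim requires 20 − 13 (= 7) to equal 7, which holds.

True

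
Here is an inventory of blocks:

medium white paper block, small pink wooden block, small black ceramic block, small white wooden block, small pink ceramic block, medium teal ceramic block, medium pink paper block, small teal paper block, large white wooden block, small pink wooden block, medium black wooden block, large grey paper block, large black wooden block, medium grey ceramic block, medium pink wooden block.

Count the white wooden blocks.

2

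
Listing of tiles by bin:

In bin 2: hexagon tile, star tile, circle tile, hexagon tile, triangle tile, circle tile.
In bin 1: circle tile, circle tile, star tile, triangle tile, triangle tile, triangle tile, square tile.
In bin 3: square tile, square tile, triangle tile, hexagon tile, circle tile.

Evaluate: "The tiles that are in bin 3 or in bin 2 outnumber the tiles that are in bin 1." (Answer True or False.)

tiles in bin 3 or in bin 2: 11.
tiles in bin 1: 7.
The claim requires 11 > 7, which holds.

True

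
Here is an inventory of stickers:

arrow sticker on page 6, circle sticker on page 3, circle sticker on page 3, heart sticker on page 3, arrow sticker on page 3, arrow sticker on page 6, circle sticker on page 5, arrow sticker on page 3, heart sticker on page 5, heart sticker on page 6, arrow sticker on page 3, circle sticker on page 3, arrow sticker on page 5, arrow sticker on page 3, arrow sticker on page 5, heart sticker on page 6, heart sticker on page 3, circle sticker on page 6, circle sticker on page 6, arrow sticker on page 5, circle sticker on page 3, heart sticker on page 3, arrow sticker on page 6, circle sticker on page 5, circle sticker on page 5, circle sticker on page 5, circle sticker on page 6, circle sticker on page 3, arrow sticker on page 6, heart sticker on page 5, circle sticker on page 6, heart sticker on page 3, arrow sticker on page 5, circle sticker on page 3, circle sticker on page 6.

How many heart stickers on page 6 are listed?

2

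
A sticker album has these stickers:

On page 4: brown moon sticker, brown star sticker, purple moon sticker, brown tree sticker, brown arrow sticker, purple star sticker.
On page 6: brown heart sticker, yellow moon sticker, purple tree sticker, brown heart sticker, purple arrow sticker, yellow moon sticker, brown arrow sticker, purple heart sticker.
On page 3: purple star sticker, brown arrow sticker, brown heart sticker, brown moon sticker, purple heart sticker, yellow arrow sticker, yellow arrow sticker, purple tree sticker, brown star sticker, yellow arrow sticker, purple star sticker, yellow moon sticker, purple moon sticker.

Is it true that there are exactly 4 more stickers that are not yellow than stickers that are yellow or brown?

True

stickers that are not yellow: 21.
stickers that are yellow or brown: 17.
The claim requires 21 − 17 (= 4) to equal 4, which holds.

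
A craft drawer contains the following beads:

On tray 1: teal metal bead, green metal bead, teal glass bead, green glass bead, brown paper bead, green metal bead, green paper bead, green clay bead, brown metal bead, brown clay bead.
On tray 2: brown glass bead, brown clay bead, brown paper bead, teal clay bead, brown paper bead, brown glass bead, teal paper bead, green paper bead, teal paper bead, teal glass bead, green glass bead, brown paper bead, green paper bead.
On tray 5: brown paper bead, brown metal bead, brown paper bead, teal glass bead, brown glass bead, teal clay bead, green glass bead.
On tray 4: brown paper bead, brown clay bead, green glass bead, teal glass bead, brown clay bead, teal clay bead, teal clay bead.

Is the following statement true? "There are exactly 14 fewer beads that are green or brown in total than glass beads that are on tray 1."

False

beads that are green or brown: 26.
glass beads on tray 1: 2.
The claim requires 2 − 26 (= -24) to equal 14, which does not hold.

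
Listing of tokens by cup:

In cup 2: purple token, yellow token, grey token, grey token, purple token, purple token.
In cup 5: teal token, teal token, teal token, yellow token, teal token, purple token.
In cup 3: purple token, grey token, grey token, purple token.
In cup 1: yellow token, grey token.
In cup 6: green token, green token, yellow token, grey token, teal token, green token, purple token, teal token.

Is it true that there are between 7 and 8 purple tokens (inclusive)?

|purple tokens| = 7.
The claim requires 7 ≤ 7 ≤ 8, which holds.

True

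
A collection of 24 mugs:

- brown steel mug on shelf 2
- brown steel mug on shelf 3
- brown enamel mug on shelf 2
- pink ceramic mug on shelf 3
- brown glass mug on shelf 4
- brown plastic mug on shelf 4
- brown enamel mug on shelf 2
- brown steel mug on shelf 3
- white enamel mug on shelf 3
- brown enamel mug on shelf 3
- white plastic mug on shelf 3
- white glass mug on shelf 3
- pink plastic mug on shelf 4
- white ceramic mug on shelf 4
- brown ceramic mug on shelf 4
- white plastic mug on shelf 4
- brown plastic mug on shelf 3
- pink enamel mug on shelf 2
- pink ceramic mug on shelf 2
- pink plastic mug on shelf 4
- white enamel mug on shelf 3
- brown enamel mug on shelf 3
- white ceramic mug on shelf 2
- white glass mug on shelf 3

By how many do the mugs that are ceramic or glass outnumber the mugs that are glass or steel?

mugs that are ceramic or glass: 8.
mugs that are glass or steel: 6.
8 − 6 = 2.

2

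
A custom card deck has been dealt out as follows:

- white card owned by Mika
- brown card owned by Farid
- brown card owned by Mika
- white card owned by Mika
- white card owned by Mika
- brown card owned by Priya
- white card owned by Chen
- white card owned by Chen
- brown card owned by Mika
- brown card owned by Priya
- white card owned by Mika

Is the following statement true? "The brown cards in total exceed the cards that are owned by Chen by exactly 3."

There are 5 brown cards.
Count of cards owned by Chen: 2.
The claim requires 5 − 2 (= 3) to equal 3, which holds.

True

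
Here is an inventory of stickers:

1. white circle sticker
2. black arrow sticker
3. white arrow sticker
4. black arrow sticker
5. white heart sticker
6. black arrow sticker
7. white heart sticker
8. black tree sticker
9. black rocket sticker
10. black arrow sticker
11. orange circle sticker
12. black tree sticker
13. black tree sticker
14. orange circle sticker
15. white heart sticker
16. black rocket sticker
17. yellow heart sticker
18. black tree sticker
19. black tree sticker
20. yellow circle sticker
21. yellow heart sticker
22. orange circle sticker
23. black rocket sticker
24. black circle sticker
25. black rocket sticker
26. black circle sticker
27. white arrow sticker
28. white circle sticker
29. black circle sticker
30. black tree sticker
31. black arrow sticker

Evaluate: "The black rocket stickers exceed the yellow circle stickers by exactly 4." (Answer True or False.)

There are 4 black rocket stickers.
There is 1 yellow circle sticker.
The claim requires 4 − 1 (= 3) to equal 4, which does not hold.

False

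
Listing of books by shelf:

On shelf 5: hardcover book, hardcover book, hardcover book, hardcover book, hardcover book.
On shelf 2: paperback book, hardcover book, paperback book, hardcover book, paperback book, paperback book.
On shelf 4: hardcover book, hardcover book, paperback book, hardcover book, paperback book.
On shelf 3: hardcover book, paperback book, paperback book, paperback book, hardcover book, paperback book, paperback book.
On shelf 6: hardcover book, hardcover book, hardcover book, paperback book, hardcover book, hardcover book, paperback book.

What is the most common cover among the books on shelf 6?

hardcover

Counts by cover (restricted to books on shelf 6): hardcover 5, paperback 2.
The maximum is 5, held uniquely by hardcover.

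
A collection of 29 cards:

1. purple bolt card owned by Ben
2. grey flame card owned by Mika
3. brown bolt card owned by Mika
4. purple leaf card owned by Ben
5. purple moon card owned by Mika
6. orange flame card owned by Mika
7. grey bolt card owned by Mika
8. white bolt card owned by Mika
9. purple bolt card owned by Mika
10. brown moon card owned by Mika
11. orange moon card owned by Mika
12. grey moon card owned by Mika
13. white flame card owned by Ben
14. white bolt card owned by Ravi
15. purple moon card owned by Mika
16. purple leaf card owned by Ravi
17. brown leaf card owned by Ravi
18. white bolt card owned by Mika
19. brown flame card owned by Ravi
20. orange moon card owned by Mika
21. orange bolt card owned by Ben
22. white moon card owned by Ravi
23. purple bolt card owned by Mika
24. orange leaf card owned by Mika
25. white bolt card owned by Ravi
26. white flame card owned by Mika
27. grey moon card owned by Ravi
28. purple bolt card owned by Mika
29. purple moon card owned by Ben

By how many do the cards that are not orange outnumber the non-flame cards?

cards that are not orange: 24.
non-flame cards: 24.
24 − 24 = 0.

0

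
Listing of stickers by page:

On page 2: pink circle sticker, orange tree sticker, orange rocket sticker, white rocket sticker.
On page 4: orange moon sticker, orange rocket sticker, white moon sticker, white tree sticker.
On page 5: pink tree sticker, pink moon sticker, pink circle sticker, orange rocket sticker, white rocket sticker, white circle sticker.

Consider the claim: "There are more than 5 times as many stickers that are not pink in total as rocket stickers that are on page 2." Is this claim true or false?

There are 10 stickers that are not pink.
There are 2 rocket stickers on page 2.
The claim requires 10 > 5 × 2 = 10, which does not hold.

False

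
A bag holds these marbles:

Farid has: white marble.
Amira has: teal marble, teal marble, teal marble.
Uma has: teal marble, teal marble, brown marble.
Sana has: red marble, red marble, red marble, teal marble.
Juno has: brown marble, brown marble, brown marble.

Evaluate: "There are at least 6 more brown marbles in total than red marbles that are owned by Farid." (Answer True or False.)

brown marbles: 4.
red marbles owned by Farid: 0.
The claim requires 4 − 0 = 4 ≥ 6, which does not hold.

False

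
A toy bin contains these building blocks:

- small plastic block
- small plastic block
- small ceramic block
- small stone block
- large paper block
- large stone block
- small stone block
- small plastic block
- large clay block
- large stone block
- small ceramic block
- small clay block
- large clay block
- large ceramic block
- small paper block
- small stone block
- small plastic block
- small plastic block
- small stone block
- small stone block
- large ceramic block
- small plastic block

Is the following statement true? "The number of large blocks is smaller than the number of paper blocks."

False

|large blocks| = 7.
|paper blocks| = 2.
The claim requires 7 < 2, which does not hold.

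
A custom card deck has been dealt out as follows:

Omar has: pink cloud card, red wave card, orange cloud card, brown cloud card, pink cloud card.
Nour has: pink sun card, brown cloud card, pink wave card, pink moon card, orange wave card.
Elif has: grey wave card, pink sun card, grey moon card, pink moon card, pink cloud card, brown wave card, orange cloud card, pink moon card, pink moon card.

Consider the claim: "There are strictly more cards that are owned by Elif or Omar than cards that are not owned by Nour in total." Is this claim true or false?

|cards owned by Elif or Omar| = 14.
|cards that are not owned by Nour| = 14.
The claim requires 14 > 14, which does not hold.

False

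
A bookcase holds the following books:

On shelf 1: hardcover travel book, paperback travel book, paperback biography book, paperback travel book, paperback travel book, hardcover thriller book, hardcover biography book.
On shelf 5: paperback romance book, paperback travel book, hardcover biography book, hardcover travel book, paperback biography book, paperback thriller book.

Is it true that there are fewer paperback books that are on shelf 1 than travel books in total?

True

paperback books on shelf 1: 4.
travel books: 6.
The claim requires 4 < 6, which holds.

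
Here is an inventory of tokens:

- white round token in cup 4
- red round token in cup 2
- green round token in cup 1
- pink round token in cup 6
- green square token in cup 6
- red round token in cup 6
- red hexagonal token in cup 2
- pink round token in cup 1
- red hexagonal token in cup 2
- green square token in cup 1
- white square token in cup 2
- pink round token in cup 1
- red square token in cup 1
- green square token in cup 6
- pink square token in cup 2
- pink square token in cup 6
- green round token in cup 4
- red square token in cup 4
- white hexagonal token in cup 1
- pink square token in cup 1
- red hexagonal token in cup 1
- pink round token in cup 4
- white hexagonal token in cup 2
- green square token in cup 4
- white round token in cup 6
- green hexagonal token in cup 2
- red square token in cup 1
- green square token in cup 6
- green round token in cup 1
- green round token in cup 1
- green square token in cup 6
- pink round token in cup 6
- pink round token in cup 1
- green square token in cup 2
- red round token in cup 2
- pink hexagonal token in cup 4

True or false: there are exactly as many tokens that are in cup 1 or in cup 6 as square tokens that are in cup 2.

False

There are 21 tokens in cup 1 or in cup 6.
There are 3 square tokens in cup 2.
The claim requires 21 = 3, which does not hold.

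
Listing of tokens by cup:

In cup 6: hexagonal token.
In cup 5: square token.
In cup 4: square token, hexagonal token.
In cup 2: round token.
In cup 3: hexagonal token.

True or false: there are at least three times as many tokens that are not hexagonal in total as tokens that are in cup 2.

True

|tokens that are not hexagonal| = 3.
|tokens in cup 2| = 1.
The claim requires 3 ≥ 3 × 1 = 3, which holds.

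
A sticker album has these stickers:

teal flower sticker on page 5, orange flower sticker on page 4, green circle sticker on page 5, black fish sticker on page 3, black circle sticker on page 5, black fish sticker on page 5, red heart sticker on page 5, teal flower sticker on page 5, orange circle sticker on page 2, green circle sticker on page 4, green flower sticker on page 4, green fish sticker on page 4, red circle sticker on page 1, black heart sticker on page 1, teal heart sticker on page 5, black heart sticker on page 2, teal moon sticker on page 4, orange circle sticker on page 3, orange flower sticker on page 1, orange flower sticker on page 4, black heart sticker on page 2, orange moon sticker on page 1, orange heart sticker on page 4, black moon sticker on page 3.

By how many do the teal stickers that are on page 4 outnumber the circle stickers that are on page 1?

0

teal stickers on page 4: 1.
circle stickers on page 1: 1.
1 − 1 = 0.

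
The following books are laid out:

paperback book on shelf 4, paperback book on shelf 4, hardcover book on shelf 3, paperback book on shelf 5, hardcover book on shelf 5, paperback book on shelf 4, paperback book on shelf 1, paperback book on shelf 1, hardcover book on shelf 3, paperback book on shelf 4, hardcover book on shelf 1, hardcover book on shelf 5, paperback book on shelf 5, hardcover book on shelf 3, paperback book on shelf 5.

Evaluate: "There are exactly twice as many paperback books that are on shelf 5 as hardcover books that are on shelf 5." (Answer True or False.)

There are 3 paperback books on shelf 5.
There are 2 hardcover books on shelf 5.
The claim requires 3 = 2 × 2 = 4, which does not hold.

False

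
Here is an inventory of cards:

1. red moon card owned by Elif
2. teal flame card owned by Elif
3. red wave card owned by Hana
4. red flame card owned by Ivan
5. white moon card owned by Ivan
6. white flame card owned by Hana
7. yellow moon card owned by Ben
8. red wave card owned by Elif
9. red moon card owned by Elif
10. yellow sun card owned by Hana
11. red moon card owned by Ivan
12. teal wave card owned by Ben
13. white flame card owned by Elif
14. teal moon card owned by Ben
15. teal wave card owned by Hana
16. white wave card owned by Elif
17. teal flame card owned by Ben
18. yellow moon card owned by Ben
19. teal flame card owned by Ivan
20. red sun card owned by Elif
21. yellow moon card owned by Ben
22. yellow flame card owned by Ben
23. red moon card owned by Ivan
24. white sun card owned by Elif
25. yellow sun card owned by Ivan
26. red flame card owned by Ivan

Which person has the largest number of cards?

Counts by player: Elif→8, Ben→7, Ivan→7, Hana→4.
The maximum is 8, held uniquely by Elif.

Elif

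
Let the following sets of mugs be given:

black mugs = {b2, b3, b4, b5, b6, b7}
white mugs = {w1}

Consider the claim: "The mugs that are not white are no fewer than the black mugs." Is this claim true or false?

True

There are 6 mugs that are not white.
There are 6 black mugs.
The claim requires 6 ≥ 6, which holds.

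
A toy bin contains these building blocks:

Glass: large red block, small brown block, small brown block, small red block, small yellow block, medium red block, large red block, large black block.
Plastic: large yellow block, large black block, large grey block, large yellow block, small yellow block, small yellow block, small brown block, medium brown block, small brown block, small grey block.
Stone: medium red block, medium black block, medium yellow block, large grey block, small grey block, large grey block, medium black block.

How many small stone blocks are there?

1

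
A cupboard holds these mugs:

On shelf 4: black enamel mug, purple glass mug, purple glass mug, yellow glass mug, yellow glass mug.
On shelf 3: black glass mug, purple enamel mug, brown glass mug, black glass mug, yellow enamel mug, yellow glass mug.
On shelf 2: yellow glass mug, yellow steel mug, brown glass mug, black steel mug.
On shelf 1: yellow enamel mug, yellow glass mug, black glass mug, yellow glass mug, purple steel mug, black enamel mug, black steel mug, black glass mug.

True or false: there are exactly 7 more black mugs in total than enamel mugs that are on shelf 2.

False

black mugs: 8.
enamel mugs on shelf 2: 0.
The claim requires 8 − 0 (= 8) to equal 7, which does not hold.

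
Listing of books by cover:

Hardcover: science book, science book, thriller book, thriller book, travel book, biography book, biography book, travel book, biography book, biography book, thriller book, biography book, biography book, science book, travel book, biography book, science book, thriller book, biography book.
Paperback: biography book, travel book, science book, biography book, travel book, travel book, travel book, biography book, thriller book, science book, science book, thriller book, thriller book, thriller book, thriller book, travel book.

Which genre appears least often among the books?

Counts by genre: biography 11, thriller 9, travel 8, science 7.
The minimum is 7, held uniquely by science.

science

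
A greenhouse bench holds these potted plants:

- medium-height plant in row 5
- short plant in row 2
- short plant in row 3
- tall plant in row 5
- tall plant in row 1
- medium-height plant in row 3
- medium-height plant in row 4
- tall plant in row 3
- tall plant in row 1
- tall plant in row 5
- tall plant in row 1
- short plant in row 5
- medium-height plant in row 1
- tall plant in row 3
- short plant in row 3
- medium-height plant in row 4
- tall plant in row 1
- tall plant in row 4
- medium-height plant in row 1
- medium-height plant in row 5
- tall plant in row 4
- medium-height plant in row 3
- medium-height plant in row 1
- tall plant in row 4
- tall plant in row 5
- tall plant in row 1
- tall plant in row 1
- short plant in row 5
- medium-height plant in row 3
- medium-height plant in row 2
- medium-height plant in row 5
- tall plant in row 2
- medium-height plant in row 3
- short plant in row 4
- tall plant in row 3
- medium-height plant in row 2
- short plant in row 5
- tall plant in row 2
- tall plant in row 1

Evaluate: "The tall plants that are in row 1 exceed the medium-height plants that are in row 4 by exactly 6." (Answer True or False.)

|tall plants in row 1| = 7.
|medium-height plants in row 4| = 2.
The claim requires 7 − 2 (= 5) to equal 6, which does not hold.

False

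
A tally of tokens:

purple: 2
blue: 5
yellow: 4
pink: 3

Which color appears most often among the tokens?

blue

Counts by color: blue 5, yellow 4, pink 3, purple 2.
The maximum is 5, held uniquely by blue.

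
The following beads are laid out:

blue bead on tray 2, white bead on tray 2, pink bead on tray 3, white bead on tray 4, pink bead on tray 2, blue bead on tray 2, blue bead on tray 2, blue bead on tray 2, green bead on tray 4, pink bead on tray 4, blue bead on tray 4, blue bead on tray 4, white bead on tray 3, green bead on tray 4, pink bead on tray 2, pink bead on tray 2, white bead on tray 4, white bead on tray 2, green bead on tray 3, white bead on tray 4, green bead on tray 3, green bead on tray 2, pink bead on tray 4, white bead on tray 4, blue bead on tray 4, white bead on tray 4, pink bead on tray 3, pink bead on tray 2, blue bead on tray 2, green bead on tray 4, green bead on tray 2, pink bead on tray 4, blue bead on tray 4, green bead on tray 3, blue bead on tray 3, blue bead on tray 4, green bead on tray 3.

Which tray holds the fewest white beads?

Counts by tray (restricted to white beads): tray 4→5, tray 2→2, tray 3→1.
The minimum is 1, held uniquely by tray 3.

tray 3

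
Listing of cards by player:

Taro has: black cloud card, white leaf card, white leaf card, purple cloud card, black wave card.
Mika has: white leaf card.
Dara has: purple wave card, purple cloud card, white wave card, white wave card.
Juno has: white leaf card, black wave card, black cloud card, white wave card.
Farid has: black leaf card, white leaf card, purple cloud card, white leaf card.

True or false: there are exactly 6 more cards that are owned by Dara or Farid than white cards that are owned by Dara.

True

Count of cards owned by Dara or Farid: 8.
Count of white cards owned by Dara: 2.
The claim requires 8 − 2 (= 6) to equal 6, which holds.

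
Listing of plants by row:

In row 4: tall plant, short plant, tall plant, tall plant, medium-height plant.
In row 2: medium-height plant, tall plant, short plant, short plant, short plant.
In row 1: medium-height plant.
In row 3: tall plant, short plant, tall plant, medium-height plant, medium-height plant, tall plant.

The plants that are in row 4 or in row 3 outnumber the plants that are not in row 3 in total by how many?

plants in row 4 or in row 3: 11.
plants that are not in row 3: 11.
11 − 11 = 0.

0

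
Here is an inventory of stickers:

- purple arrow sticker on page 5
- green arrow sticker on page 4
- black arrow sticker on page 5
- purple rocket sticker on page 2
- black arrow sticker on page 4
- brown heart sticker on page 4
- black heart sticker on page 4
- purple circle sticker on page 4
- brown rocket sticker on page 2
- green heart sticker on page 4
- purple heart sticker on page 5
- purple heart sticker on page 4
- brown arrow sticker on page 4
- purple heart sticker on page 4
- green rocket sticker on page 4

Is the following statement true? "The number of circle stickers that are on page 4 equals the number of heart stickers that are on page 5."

True

circle stickers on page 4: 1.
heart stickers on page 5: 1.
The claim requires 1 = 1, which holds.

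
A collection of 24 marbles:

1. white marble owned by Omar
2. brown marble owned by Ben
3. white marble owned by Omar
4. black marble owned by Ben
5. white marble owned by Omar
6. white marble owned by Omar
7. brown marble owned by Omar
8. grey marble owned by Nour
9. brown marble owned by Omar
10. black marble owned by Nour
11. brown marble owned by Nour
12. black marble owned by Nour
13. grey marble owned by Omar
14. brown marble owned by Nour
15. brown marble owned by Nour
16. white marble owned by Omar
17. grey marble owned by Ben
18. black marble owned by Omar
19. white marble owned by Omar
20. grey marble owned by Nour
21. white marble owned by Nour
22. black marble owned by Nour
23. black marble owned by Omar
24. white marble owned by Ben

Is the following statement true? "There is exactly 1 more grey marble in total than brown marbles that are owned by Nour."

grey marbles: 4.
brown marbles owned by Nour: 3.
The claim requires 4 − 3 (= 1) to equal 1, which holds.

True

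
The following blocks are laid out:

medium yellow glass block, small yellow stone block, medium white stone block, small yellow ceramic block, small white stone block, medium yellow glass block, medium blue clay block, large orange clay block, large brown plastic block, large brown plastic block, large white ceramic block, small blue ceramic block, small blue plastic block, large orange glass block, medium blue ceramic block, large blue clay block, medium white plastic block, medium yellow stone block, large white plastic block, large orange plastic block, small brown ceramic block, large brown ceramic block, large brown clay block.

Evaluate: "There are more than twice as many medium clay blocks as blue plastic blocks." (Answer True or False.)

False

There is 1 medium clay block.
There is 1 blue plastic block.
The claim requires 1 > 2 × 1 = 2, which does not hold.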